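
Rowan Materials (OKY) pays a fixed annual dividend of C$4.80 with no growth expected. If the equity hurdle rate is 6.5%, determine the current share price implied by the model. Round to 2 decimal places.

Zero-growth DDM (perpetuity): P₀ = D/r = 4.80 / 0.065 = 73.8462

C$73.85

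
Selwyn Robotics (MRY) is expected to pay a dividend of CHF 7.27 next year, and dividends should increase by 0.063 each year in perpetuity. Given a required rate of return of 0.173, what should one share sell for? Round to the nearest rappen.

CHF 66.09

Gordon growth model: P₀ = D₁/(r − g), with D₁ = 7.27 given directly.
P₀ = 7.2700 / (0.173 − 0.063) = 7.2700 / 0.11 = 66.0909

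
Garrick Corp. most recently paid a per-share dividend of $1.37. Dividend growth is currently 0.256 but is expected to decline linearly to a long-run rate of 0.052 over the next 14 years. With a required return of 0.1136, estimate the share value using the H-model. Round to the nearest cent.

H-model: P₀ = D₀[(1+g_L) + H(g_S−g_L)]/(r−g_L), with H = 14/2 = 7.
P₀ = 1.37 × [(1+0.052) + 7×(0.256−0.052)] / (0.1136−0.052)
   = 1.37 × 2.4800 / 0.0616 = 55.1558

$55.16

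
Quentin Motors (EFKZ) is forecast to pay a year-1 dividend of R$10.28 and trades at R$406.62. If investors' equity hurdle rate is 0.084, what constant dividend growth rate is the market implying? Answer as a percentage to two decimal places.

From P₀ = D₁/(r − g), the implied growth is g = r − D₁/P₀.
g = 0.084 − 10.28/406.62 = 0.084 − 0.02528 = 0.05872

5.87%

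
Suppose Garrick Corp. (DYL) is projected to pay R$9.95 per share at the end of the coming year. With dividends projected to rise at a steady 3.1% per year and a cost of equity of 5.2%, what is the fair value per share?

Gordon growth model: P₀ = D₁/(r − g), with D₁ = 9.95 given directly.
P₀ = 9.9500 / (0.052 − 0.031) = 9.9500 / 0.021 = 473.8095

R$473.81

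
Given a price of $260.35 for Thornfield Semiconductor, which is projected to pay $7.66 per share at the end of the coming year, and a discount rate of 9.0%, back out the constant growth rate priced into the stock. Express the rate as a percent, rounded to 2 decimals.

6.06%

From P₀ = D₁/(r − g), the implied growth is g = r − D₁/P₀.
g = 0.09 − 7.66/260.35 = 0.09 − 0.02942 = 0.06058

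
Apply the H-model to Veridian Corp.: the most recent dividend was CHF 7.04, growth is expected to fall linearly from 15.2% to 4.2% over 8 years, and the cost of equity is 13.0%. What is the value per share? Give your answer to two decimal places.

H-model: P₀ = D₀[(1+g_L) + H(g_S−g_L)]/(r−g_L), with H = 8/2 = 4.
P₀ = 7.04 × [(1+0.042) + 4×(0.152−0.042)] / (0.13−0.042)
   = 7.04 × 1.4820 / 0.088 = 118.5600

CHF 118.56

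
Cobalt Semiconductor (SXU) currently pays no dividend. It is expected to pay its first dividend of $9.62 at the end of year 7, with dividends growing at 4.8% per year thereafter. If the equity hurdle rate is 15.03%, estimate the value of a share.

Deferred-dividend DDM. At t=6 the remaining stream is a growing perpetuity with first payment D_7 = 9.62.
V_6 = D_7/(r−g) = 9.62/(0.1503−0.048) = 94.0371
P₀ = V_6/(1+r)^6 = 94.0371/(1+0.1503)^6 = 40.5913

$40.59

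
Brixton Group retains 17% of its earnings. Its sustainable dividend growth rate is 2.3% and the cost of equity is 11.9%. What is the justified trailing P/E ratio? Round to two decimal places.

Payout ratio b = 1 − 0.17 = 0.83.
Justified trailing P/E = b(1+g)/(r−g) = 0.83×(1+0.023)/(0.119−0.023) = 8.8447

8.84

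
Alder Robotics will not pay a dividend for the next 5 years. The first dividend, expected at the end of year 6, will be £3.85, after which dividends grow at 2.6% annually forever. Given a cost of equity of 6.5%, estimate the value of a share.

Deferred-dividend DDM. At t=5 the remaining stream is a growing perpetuity with first payment D_6 = 3.85.
V_5 = D_6/(r−g) = 3.85/(0.065−0.026) = 98.7179
P₀ = V_5/(1+r)^5 = 98.7179/(1+0.065)^5 = 72.0523

£72.05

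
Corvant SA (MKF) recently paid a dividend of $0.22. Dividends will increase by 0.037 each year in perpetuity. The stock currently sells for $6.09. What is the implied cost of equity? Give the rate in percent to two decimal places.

7.45%

Rearranging the constant-growth DDM: r = D₁/P₀ + g.
D₁ = 0.22 × (1 + 0.037) = 0.2281.
r = 0.2281 / 6.09 + 0.037 = 0.03746 + 0.037 = 0.07446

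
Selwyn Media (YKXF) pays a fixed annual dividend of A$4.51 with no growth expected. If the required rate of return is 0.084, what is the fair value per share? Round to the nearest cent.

A$53.69

Zero-growth DDM (perpetuity): P₀ = D/r = 4.51 / 0.084 = 53.6905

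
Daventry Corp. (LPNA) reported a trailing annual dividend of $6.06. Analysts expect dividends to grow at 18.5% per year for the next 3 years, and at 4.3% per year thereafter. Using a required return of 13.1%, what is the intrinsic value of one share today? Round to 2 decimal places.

$102.58

Two-stage DDM. Project D₁…D_3 at 0.185, terminal growth 0.043, discount at r = 0.131.
D_1 = 7.1811
D_2 = 8.5096
D_3 = 10.0839
Terminal value at t=3: TV = D_4/(r−g) = 10.5175/(0.131−0.043) = 119.5169
P₀ = 7.1811/(1+0.131)^1 + 8.5096/(1+0.131)^2 + 10.0839/(1+0.131)^3 + 119.5169/(1+0.131)^3 = 102.5836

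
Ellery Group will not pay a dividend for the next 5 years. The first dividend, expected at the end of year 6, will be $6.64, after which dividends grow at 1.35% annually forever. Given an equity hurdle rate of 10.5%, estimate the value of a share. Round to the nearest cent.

Deferred-dividend DDM. At t=5 the remaining stream is a growing perpetuity with first payment D_6 = 6.64.
V_5 = D_6/(r−g) = 6.64/(0.105−0.0135) = 72.5683
P₀ = V_5/(1+r)^5 = 72.5683/(1+0.105)^5 = 44.0490

$44.05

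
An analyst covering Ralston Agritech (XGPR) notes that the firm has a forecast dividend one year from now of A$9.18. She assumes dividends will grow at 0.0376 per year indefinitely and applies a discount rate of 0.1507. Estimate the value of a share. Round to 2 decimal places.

Gordon growth model: P₀ = D₁/(r − g), with D₁ = 9.18 given directly.
P₀ = 9.1800 / (0.1507 − 0.0376) = 9.1800 / 0.1131 = 81.1671

A$81.17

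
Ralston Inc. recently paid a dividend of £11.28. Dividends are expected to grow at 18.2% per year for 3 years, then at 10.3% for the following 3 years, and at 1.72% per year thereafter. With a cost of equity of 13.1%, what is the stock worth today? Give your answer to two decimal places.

£180.48

Three-stage DDM. Project D₁…D_6; terminal Gordon value at t=6 with g = 0.0172; discount at r = 0.131.
D_1 = 13.3330
D_2 = 15.7596
D_3 = 18.6278
D_4 = 20.5465
D_5 = 22.6627
D_6 = 24.9970
TV_6 = 25.4270/(0.131−0.0172) = 223.4355
P₀ = Σ Dₜ/(1+r)ᵗ + TV_6/(1+r)^6 = 180.4829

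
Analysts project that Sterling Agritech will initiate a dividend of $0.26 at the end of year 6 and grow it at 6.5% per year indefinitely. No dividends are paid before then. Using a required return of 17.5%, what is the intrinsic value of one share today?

$1.06

Deferred-dividend DDM. At t=5 the remaining stream is a growing perpetuity with first payment D_6 = 0.26.
V_5 = D_6/(r−g) = 0.26/(0.175−0.065) = 2.3636
P₀ = V_5/(1+r)^5 = 2.3636/(1+0.175)^5 = 1.0553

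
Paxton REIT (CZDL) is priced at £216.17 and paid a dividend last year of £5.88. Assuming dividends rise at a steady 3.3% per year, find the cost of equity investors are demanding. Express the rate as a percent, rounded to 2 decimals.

Rearranging the constant-growth DDM: r = D₁/P₀ + g.
D₁ = 5.88 × (1 + 0.033) = 6.0740.
r = 6.0740 / 216.17 + 0.033 = 0.02810 + 0.033 = 0.06110

6.11%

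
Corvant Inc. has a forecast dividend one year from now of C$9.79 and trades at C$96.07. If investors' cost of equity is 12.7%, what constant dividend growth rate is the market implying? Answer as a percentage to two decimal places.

From P₀ = D₁/(r − g), the implied growth is g = r − D₁/P₀.
g = 0.127 − 9.79/96.07 = 0.127 − 0.10190 = 0.02510

2.51%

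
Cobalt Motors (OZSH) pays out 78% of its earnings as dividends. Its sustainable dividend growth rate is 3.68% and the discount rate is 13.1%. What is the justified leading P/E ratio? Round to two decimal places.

8.28

Justified leading P/E = b/(r−g) = 0.78/(0.131−0.0368) = 8.2803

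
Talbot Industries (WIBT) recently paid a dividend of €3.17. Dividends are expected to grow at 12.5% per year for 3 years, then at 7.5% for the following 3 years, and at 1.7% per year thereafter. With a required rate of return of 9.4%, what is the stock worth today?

Three-stage DDM. Project D₁…D_6; terminal Gordon value at t=6 with g = 0.017; discount at r = 0.094.
D_1 = 3.5663
D_2 = 4.0120
D_3 = 4.5135
D_4 = 4.8521
D_5 = 5.2160
D_6 = 5.6072
TV_6 = 5.7025/(0.094−0.017) = 74.0581
P₀ = Σ Dₜ/(1+r)ᵗ + TV_6/(1+r)^6 = 63.2442

€63.24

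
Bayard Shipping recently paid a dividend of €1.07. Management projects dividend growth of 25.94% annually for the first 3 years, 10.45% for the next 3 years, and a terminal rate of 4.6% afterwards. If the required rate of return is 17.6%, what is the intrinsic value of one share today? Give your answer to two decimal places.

€15.93

Three-stage DDM. Project D₁…D_6; terminal Gordon value at t=6 with g = 0.046; discount at r = 0.176.
D_1 = 1.3476
D_2 = 1.6971
D_3 = 2.1373
D_4 = 2.3607
D_5 = 2.6074
D_6 = 2.8799
TV_6 = 3.0123/(0.176−0.046) = 23.1718
P₀ = Σ Dₜ/(1+r)ᵗ + TV_6/(1+r)^6 = 15.9297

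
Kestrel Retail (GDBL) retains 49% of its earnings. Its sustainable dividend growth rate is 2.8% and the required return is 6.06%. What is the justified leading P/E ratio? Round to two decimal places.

Payout ratio b = 1 − 0.49 = 0.51.
Justified leading P/E = b/(r−g) = 0.51/(0.0606−0.028) = 15.6442

15.64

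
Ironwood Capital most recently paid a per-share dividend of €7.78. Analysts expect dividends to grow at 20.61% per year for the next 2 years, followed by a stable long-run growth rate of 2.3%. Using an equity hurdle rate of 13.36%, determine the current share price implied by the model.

Two-stage DDM. Project D₁…D_2 at 0.2061, terminal growth 0.023, discount at r = 0.1336.
D_1 = 9.3835
D_2 = 11.3174
Terminal value at t=2: TV = D_3/(r−g) = 11.5777/(0.1336−0.023) = 104.6807
P₀ = 9.3835/(1+0.1336)^1 + 11.3174/(1+0.1336)^2 + 104.6807/(1+0.1336)^2 = 98.5450

€98.55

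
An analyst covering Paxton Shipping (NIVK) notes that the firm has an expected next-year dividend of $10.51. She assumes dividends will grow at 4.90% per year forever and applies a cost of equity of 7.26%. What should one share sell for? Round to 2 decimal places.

Gordon growth model: P₀ = D₁/(r − g), with D₁ = 10.51 given directly.
P₀ = 10.5100 / (0.0726 − 0.049) = 10.5100 / 0.0236 = 445.3390

$445.34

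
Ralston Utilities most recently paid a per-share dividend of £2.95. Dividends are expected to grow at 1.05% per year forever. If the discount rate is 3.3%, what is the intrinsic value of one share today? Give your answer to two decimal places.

£132.49

Gordon growth model: P₀ = D₁/(r − g). D₁ = 2.95 × (1 + 0.0105) = 2.9810.
P₀ = 2.9810 / (0.033 − 0.0105) = 2.9810 / 0.0225 = 132.4878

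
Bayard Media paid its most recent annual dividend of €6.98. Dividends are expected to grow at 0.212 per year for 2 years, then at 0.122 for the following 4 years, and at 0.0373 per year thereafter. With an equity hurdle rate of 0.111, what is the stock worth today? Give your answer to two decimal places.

Three-stage DDM. Project D₁…D_6; terminal Gordon value at t=6 with g = 0.0373; discount at r = 0.111.
D_1 = 8.4598
D_2 = 10.2532
D_3 = 11.5041
D_4 = 12.9076
D_5 = 14.4824
D_6 = 16.2492
TV_6 = 16.8553/(0.111−0.0373) = 228.7015
P₀ = Σ Dₜ/(1+r)ᵗ + TV_6/(1+r)^6 = 171.5934

€171.59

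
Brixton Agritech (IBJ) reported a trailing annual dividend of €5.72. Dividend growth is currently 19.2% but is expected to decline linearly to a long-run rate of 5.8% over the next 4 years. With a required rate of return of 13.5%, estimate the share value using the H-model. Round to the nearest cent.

H-model: P₀ = D₀[(1+g_L) + H(g_S−g_L)]/(r−g_L), with H = 4/2 = 2.
P₀ = 5.72 × [(1+0.058) + 2×(0.192−0.058)] / (0.135−0.058)
   = 5.72 × 1.3260 / 0.077 = 98.5029

€98.50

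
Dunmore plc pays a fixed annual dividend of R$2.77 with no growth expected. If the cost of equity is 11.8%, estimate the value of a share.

R$23.47

Zero-growth DDM (perpetuity): P₀ = D/r = 2.77 / 0.118 = 23.4746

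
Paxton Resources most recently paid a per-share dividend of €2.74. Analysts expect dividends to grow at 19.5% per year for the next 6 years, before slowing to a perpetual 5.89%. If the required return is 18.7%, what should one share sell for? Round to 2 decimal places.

Two-stage DDM. Project D₁…D_6 at 0.195, terminal growth 0.0589, discount at r = 0.187.
D_1 = 3.2743
D_2 = 3.9128
D_3 = 4.6758
D_4 = 5.5876
D_5 = 6.6771
D_6 = 7.9792
Terminal value at t=6: TV = D_7/(r−g) = 8.4491/(0.187−0.0589) = 65.9574
P₀ = 3.2743/(1+0.187)^1 + 3.9128/(1+0.187)^2 + 4.6758/(1+0.187)^3 + 5.5876/(1+0.187)^4 + 6.6771/(1+0.187)^5 + 7.9792/(1+0.187)^6 + 65.9574/(1+0.187)^6 = 40.4130

€40.41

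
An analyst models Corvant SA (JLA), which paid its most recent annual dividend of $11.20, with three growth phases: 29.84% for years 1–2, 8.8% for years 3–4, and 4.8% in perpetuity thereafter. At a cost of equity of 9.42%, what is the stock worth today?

$414.03

Three-stage DDM. Project D₁…D_4; terminal Gordon value at t=4 with g = 0.048; discount at r = 0.0942.
D_1 = 14.5421
D_2 = 18.8814
D_3 = 20.5430
D_4 = 22.3508
TV_4 = 23.4236/(0.0942−0.048) = 507.0049
P₀ = Σ Dₜ/(1+r)ᵗ + TV_4/(1+r)^4 = 414.0257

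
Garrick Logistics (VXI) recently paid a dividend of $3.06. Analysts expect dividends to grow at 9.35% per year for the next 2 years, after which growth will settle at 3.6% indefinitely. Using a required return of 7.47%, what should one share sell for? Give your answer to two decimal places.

$91.09

Two-stage DDM. Project D₁…D_2 at 0.0935, terminal growth 0.036, discount at r = 0.0747.
D_1 = 3.3461
D_2 = 3.6590
Terminal value at t=2: TV = D_3/(r−g) = 3.7907/(0.0747−0.036) = 97.9508
P₀ = 3.3461/(1+0.0747)^1 + 3.6590/(1+0.0747)^2 + 97.9508/(1+0.0747)^2 = 91.0888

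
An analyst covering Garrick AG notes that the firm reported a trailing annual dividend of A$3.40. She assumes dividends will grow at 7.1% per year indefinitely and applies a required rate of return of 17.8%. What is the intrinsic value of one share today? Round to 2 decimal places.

Gordon growth model: P₀ = D₁/(r − g). D₁ = 3.40 × (1 + 0.071) = 3.6414.
P₀ = 3.6414 / (0.178 − 0.071) = 3.6414 / 0.107 = 34.0318

A$34.03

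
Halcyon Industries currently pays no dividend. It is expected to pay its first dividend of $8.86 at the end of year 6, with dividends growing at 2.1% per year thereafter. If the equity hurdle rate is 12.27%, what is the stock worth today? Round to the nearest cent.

$48.84

Deferred-dividend DDM. At t=5 the remaining stream is a growing perpetuity with first payment D_6 = 8.86.
V_5 = D_6/(r−g) = 8.86/(0.1227−0.021) = 87.1190
P₀ = V_5/(1+r)^5 = 87.1190/(1+0.1227)^5 = 48.8421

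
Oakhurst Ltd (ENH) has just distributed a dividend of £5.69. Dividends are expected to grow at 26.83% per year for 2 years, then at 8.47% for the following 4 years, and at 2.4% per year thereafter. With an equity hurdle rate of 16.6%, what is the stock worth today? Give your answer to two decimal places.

£71.83

Three-stage DDM. Project D₁…D_6; terminal Gordon value at t=6 with g = 0.024; discount at r = 0.166.
D_1 = 7.2166
D_2 = 9.1528
D_3 = 9.9281
D_4 = 10.7690
D_5 = 11.6811
D_6 = 12.6705
TV_6 = 12.9746/(0.166−0.024) = 91.3706
P₀ = Σ Dₜ/(1+r)ᵗ + TV_6/(1+r)^6 = 71.8316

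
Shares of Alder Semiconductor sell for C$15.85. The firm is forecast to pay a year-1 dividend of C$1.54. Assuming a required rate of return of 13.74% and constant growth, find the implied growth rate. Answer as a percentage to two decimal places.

4.02%

From P₀ = D₁/(r − g), the implied growth is g = r − D₁/P₀.
g = 0.1374 − 1.54/15.85 = 0.1374 − 0.09716 = 0.04024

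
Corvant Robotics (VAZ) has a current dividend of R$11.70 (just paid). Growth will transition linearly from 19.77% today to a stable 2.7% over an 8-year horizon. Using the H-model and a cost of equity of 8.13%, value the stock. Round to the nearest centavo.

R$368.41

H-model: P₀ = D₀[(1+g_L) + H(g_S−g_L)]/(r−g_L), with H = 8/2 = 4.
P₀ = 11.70 × [(1+0.027) + 4×(0.1977−0.027)] / (0.0813−0.027)
   = 11.70 × 1.7098 / 0.0543 = 368.4099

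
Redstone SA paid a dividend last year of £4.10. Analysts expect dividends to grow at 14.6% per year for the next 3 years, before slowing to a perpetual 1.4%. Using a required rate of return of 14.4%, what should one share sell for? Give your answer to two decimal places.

Two-stage DDM. Project D₁…D_3 at 0.146, terminal growth 0.014, discount at r = 0.144.
D_1 = 4.6986
D_2 = 5.3846
D_3 = 6.1707
Terminal value at t=3: TV = D_4/(r−g) = 6.2571/(0.144−0.014) = 48.1318
P₀ = 4.6986/(1+0.144)^1 + 5.3846/(1+0.144)^2 + 6.1707/(1+0.144)^3 + 48.1318/(1+0.144)^3 = 44.4911

£44.49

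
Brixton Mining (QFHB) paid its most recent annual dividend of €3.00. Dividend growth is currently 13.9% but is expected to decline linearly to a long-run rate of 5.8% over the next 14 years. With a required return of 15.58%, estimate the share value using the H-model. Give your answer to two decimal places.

H-model: P₀ = D₀[(1+g_L) + H(g_S−g_L)]/(r−g_L), with H = 14/2 = 7.
P₀ = 3.00 × [(1+0.058) + 7×(0.139−0.058)] / (0.1558−0.058)
   = 3.00 × 1.6250 / 0.0978 = 49.8466

€49.85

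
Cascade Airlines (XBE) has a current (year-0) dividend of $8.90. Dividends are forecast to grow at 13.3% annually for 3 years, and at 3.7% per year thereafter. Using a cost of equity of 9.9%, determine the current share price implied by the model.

Two-stage DDM. Project D₁…D_3 at 0.133, terminal growth 0.037, discount at r = 0.099.
D_1 = 10.0837
D_2 = 11.4248
D_3 = 12.9443
Terminal value at t=3: TV = D_4/(r−g) = 13.4233/(0.099−0.037) = 216.5044
P₀ = 10.0837/(1+0.099)^1 + 11.4248/(1+0.099)^2 + 12.9443/(1+0.099)^3 + 216.5044/(1+0.099)^3 = 191.4938

$191.49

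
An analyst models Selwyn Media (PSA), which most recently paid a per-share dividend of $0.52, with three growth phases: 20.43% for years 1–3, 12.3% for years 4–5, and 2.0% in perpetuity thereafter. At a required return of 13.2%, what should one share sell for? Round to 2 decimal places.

$8.62

Three-stage DDM. Project D₁…D_5; terminal Gordon value at t=5 with g = 0.02; discount at r = 0.132.
D_1 = 0.6262
D_2 = 0.7542
D_3 = 0.9083
D_4 = 1.0200
D_5 = 1.1454
TV_5 = 1.1683/(0.132−0.02) = 10.4316
P₀ = Σ Dₜ/(1+r)ᵗ + TV_5/(1+r)^5 = 8.6173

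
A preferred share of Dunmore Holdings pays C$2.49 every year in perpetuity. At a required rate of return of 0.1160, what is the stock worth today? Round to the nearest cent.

C$21.47

Zero-growth DDM (perpetuity): P₀ = D/r = 2.49 / 0.116 = 21.4655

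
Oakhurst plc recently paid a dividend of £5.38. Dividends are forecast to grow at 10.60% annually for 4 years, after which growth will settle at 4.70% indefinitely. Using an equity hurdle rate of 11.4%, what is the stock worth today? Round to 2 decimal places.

£102.82

Two-stage DDM. Project D₁…D_4 at 0.106, terminal growth 0.047, discount at r = 0.114.
D_1 = 5.9503
D_2 = 6.5810
D_3 = 7.2786
D_4 = 8.0501
Terminal value at t=4: TV = D_5/(r−g) = 8.4285/(0.114−0.047) = 125.7983
P₀ = 5.9503/(1+0.114)^1 + 6.5810/(1+0.114)^2 + 7.2786/(1+0.114)^3 + 8.0501/(1+0.114)^4 + 125.7983/(1+0.114)^4 = 102.8198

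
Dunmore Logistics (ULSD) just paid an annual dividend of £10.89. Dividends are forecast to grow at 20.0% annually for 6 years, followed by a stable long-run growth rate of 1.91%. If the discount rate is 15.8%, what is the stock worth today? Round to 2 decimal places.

£173.10

Two-stage DDM. Project D₁…D_6 at 0.2, terminal growth 0.0191, discount at r = 0.158.
D_1 = 13.0680
D_2 = 15.6816
D_3 = 18.8179
D_4 = 22.5815
D_5 = 27.0978
D_6 = 32.5174
Terminal value at t=6: TV = D_7/(r−g) = 33.1384/(0.158−0.0191) = 238.5777
P₀ = 13.0680/(1+0.158)^1 + 15.6816/(1+0.158)^2 + 18.8179/(1+0.158)^3 + 22.5815/(1+0.158)^4 + 27.0978/(1+0.158)^5 + 32.5174/(1+0.158)^6 + 238.5777/(1+0.158)^6 = 173.0959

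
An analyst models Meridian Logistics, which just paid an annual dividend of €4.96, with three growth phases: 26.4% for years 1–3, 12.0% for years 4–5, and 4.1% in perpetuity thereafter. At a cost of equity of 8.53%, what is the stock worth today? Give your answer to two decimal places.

€232.86

Three-stage DDM. Project D₁…D_5; terminal Gordon value at t=5 with g = 0.041; discount at r = 0.0853.
D_1 = 6.2694
D_2 = 7.9246
D_3 = 10.0167
D_4 = 11.2187
D_5 = 12.5649
TV_5 = 13.0801/(0.0853−0.041) = 295.2609
P₀ = Σ Dₜ/(1+r)ᵗ + TV_5/(1+r)^5 = 232.8617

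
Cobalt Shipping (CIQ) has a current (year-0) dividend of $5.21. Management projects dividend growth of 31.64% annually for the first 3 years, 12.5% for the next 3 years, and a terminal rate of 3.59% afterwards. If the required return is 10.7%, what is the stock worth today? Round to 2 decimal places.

Three-stage DDM. Project D₁…D_6; terminal Gordon value at t=6 with g = 0.0359; discount at r = 0.107.
D_1 = 6.8584
D_2 = 9.0285
D_3 = 11.8851
D_4 = 13.3707
D_5 = 15.0420
D_6 = 16.9223
TV_6 = 17.5298/(0.107−0.0359) = 246.5512
P₀ = Σ Dₜ/(1+r)ᵗ + TV_6/(1+r)^6 = 183.4457

$183.45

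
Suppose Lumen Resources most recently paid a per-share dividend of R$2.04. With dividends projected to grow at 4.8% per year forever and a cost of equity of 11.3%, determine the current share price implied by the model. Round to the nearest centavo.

R$32.89

Gordon growth model: P₀ = D₁/(r − g). D₁ = 2.04 × (1 + 0.048) = 2.1379.
P₀ = 2.1379 / (0.113 − 0.048) = 2.1379 / 0.065 = 32.8911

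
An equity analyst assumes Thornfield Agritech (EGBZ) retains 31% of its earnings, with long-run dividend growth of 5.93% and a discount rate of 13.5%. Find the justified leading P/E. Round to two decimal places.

Payout ratio b = 1 − 0.31 = 0.69.
Justified leading P/E = b/(r−g) = 0.69/(0.135−0.0593) = 9.1149

9.11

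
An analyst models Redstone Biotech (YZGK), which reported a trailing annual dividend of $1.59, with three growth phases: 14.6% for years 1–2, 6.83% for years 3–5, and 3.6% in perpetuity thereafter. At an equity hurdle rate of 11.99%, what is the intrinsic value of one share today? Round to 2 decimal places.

$25.69

Three-stage DDM. Project D₁…D_5; terminal Gordon value at t=5 with g = 0.036; discount at r = 0.1199.
D_1 = 1.8221
D_2 = 2.0882
D_3 = 2.2308
D_4 = 2.3832
D_5 = 2.5459
TV_5 = 2.6376/(0.1199−0.036) = 31.4372
P₀ = Σ Dₜ/(1+r)ᵗ + TV_5/(1+r)^5 = 25.6869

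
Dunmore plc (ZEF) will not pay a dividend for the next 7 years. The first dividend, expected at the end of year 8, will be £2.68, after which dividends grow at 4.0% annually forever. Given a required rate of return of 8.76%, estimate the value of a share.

Deferred-dividend DDM. At t=7 the remaining stream is a growing perpetuity with first payment D_8 = 2.68.
V_7 = D_8/(r−g) = 2.68/(0.0876−0.04) = 56.3025
P₀ = V_7/(1+r)^7 = 56.3025/(1+0.0876)^7 = 31.2783

£31.28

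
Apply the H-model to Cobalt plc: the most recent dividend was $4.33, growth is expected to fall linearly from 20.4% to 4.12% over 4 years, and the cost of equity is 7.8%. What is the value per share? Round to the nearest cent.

H-model: P₀ = D₀[(1+g_L) + H(g_S−g_L)]/(r−g_L), with H = 4/2 = 2.
P₀ = 4.33 × [(1+0.0412) + 2×(0.204−0.0412)] / (0.078−0.0412)
   = 4.33 × 1.3668 / 0.0368 = 160.8218

$160.82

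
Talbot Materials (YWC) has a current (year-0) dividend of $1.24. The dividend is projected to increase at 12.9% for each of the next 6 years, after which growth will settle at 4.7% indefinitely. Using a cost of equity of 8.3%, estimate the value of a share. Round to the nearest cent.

Two-stage DDM. Project D₁…D_6 at 0.129, terminal growth 0.047, discount at r = 0.083.
D_1 = 1.4000
D_2 = 1.5806
D_3 = 1.7844
D_4 = 2.0146
D_5 = 2.2745
D_6 = 2.5679
Terminal value at t=6: TV = D_7/(r−g) = 2.6886/(0.083−0.047) = 74.6843
P₀ = 1.4000/(1+0.083)^1 + 1.5806/(1+0.083)^2 + 1.7844/(1+0.083)^3 + 2.0146/(1+0.083)^4 + 2.2745/(1+0.083)^5 + 2.5679/(1+0.083)^6 + 74.6843/(1+0.083)^6 = 54.9147

$54.91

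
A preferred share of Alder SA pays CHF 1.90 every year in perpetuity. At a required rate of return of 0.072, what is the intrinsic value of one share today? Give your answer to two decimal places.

CHF 26.39

Zero-growth DDM (perpetuity): P₀ = D/r = 1.90 / 0.072 = 26.3889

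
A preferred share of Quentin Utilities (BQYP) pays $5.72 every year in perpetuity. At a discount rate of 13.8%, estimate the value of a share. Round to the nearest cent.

Zero-growth DDM (perpetuity): P₀ = D/r = 5.72 / 0.138 = 41.4493

$41.45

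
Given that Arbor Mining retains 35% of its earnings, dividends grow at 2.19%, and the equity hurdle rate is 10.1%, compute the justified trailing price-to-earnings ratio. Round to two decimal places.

Payout ratio b = 1 − 0.35 = 0.65.
Justified trailing P/E = b(1+g)/(r−g) = 0.65×(1+0.0219)/(0.101−0.0219) = 8.3974

8.40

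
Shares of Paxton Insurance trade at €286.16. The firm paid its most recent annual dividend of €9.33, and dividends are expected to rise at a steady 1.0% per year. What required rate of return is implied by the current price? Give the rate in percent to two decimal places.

4.29%

Rearranging the constant-growth DDM: r = D₁/P₀ + g.
D₁ = 9.33 × (1 + 0.01) = 9.4233.
r = 9.4233 / 286.16 + 0.01 = 0.03293 + 0.01 = 0.04293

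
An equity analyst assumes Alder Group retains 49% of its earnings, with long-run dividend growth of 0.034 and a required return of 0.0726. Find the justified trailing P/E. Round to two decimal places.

Payout ratio b = 1 − 0.49 = 0.51.
Justified trailing P/E = b(1+g)/(r−g) = 0.51×(1+0.034)/(0.0726−0.034) = 13.6617

13.66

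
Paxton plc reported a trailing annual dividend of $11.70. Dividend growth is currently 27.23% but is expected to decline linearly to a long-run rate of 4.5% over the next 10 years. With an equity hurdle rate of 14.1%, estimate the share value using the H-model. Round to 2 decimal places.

$265.87

H-model: P₀ = D₀[(1+g_L) + H(g_S−g_L)]/(r−g_L), with H = 10/2 = 5.
P₀ = 11.70 × [(1+0.045) + 5×(0.2723−0.045)] / (0.141−0.045)
   = 11.70 × 2.1815 / 0.096 = 265.8703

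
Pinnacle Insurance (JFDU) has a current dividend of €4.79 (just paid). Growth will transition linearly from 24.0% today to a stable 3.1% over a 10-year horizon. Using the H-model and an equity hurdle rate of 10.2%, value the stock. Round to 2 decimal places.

€140.06

H-model: P₀ = D₀[(1+g_L) + H(g_S−g_L)]/(r−g_L), with H = 10/2 = 5.
P₀ = 4.79 × [(1+0.031) + 5×(0.24−0.031)] / (0.102−0.031)
   = 4.79 × 2.0760 / 0.071 = 140.0569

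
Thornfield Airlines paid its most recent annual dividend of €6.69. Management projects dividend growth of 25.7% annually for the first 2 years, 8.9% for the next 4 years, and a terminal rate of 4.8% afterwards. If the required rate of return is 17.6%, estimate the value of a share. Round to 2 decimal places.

Three-stage DDM. Project D₁…D_6; terminal Gordon value at t=6 with g = 0.048; discount at r = 0.176.
D_1 = 8.4093
D_2 = 10.5705
D_3 = 11.5113
D_4 = 12.5358
D_5 = 13.6515
D_6 = 14.8665
TV_6 = 15.5801/(0.176−0.048) = 121.7193
P₀ = Σ Dₜ/(1+r)ᵗ + TV_6/(1+r)^6 = 86.1327

€86.13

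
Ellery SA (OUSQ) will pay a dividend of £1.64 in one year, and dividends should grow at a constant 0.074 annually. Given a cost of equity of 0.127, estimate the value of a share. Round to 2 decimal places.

£30.94

Gordon growth model: P₀ = D₁/(r − g), with D₁ = 1.64 given directly.
P₀ = 1.6400 / (0.127 − 0.074) = 1.6400 / 0.053 = 30.9434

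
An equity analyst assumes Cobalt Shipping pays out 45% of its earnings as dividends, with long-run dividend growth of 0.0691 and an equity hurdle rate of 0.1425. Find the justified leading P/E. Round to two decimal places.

Justified leading P/E = b/(r−g) = 0.45/(0.1425−0.0691) = 6.1308

6.13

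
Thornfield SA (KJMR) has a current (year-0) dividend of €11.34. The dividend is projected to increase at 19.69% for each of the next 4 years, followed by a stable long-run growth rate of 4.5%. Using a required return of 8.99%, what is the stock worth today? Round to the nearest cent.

Two-stage DDM. Project D₁…D_4 at 0.1969, terminal growth 0.045, discount at r = 0.0899.
D_1 = 13.5728
D_2 = 16.2453
D_3 = 19.4440
D_4 = 23.2726
Terminal value at t=4: TV = D_5/(r−g) = 24.3198/(0.0899−0.045) = 541.6447
P₀ = 13.5728/(1+0.0899)^1 + 16.2453/(1+0.0899)^2 + 19.4440/(1+0.0899)^3 + 23.2726/(1+0.0899)^4 + 541.6447/(1+0.0899)^4 = 441.4962

€441.50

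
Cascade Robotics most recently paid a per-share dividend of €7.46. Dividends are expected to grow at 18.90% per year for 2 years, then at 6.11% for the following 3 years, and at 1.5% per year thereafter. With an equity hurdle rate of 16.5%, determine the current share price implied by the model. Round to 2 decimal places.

Three-stage DDM. Project D₁…D_5; terminal Gordon value at t=5 with g = 0.015; discount at r = 0.165.
D_1 = 8.8699
D_2 = 10.5464
D_3 = 11.1907
D_4 = 11.8745
D_5 = 12.6000
TV_5 = 12.7890/(0.165−0.015) = 85.2602
P₀ = Σ Dₜ/(1+r)ᵗ + TV_5/(1+r)^5 = 74.5093

€74.51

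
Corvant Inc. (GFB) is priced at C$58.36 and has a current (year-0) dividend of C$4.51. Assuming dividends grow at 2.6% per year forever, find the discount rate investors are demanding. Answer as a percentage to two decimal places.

10.53%

Rearranging the constant-growth DDM: r = D₁/P₀ + g.
D₁ = 4.51 × (1 + 0.026) = 4.6273.
r = 4.6273 / 58.36 + 0.026 = 0.07929 + 0.026 = 0.10529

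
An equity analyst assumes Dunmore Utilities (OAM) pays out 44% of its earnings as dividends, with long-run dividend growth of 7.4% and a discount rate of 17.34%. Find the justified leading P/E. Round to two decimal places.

Justified leading P/E = b/(r−g) = 0.44/(0.1734−0.074) = 4.4266

4.43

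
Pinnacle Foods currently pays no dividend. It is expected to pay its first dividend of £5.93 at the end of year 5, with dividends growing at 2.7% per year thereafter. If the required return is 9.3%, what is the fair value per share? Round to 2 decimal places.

Deferred-dividend DDM. At t=4 the remaining stream is a growing perpetuity with first payment D_5 = 5.93.
V_4 = D_5/(r−g) = 5.93/(0.093−0.027) = 89.8485
P₀ = V_4/(1+r)^4 = 89.8485/(1+0.093)^4 = 62.9550

£62.95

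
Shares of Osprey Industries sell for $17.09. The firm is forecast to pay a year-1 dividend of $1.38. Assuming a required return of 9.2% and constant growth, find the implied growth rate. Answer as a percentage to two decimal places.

1.13%

From P₀ = D₁/(r − g), the implied growth is g = r − D₁/P₀.
g = 0.092 − 1.38/17.09 = 0.092 − 0.08075 = 0.01125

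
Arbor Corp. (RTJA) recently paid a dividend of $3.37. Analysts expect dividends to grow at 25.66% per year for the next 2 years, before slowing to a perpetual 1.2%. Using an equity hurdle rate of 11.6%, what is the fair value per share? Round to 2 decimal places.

Two-stage DDM. Project D₁…D_2 at 0.2566, terminal growth 0.012, discount at r = 0.116.
D_1 = 4.2347
D_2 = 5.3214
Terminal value at t=2: TV = D_3/(r−g) = 5.3852/(0.116−0.012) = 51.7811
P₀ = 4.2347/(1+0.116)^1 + 5.3214/(1+0.116)^2 + 51.7811/(1+0.116)^2 = 49.6432

$49.64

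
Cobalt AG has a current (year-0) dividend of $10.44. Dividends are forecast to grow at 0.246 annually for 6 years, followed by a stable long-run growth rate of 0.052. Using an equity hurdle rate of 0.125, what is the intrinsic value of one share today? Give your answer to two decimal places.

$368.64

Two-stage DDM. Project D₁…D_6 at 0.246, terminal growth 0.052, discount at r = 0.125.
D_1 = 13.0082
D_2 = 16.2083
D_3 = 20.1955
D_4 = 25.1636
D_5 = 31.3538
D_6 = 39.0669
Terminal value at t=6: TV = D_7/(r−g) = 41.0984/(0.125−0.052) = 562.9912
P₀ = 13.0082/(1+0.125)^1 + 16.2083/(1+0.125)^2 + 20.1955/(1+0.125)^3 + 25.1636/(1+0.125)^4 + 31.3538/(1+0.125)^5 + 39.0669/(1+0.125)^6 + 562.9912/(1+0.125)^6 = 368.6393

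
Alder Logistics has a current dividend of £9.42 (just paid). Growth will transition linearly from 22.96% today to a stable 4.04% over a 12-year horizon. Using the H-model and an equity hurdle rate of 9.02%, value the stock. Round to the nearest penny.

H-model: P₀ = D₀[(1+g_L) + H(g_S−g_L)]/(r−g_L), with H = 12/2 = 6.
P₀ = 9.42 × [(1+0.0404) + 6×(0.2296−0.0404)] / (0.0902−0.0404)
   = 9.42 × 2.1756 / 0.0498 = 411.5292

£411.53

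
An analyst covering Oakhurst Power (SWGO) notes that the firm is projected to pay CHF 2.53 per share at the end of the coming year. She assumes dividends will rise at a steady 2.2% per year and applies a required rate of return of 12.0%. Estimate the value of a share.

Gordon growth model: P₀ = D₁/(r − g), with D₁ = 2.53 given directly.
P₀ = 2.5300 / (0.12 − 0.022) = 2.5300 / 0.098 = 25.8163

CHF 25.82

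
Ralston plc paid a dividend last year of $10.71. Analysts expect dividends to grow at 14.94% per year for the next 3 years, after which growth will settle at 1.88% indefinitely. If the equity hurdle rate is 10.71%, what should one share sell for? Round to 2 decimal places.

$172.93

Two-stage DDM. Project D₁…D_3 at 0.1494, terminal growth 0.0188, discount at r = 0.1071.
D_1 = 12.3101
D_2 = 14.1492
D_3 = 16.2631
Terminal value at t=3: TV = D_4/(r−g) = 16.5688/(0.1071−0.0188) = 187.6425
P₀ = 12.3101/(1+0.1071)^1 + 14.1492/(1+0.1071)^2 + 16.2631/(1+0.1071)^3 + 187.6425/(1+0.1071)^3 = 172.9320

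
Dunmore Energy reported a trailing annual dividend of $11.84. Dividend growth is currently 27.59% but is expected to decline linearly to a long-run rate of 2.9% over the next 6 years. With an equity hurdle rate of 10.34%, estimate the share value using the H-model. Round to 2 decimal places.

H-model: P₀ = D₀[(1+g_L) + H(g_S−g_L)]/(r−g_L), with H = 6/2 = 3.
P₀ = 11.84 × [(1+0.029) + 3×(0.2759−0.029)] / (0.1034−0.029)
   = 11.84 × 1.7697 / 0.0744 = 281.6297

$281.63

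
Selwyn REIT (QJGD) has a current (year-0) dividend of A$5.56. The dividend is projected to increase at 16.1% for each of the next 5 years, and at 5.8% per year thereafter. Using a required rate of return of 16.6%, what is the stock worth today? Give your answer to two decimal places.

Two-stage DDM. Project D₁…D_5 at 0.161, terminal growth 0.058, discount at r = 0.166.
D_1 = 6.4552
D_2 = 7.4944
D_3 = 8.7010
D_4 = 10.1019
D_5 = 11.7283
Terminal value at t=5: TV = D_6/(r−g) = 12.4086/(0.166−0.058) = 114.8941
P₀ = 6.4552/(1+0.166)^1 + 7.4944/(1+0.166)^2 + 8.7010/(1+0.166)^3 + 10.1019/(1+0.166)^4 + 11.7283/(1+0.166)^5 + 114.8941/(1+0.166)^5 = 80.7540

A$80.75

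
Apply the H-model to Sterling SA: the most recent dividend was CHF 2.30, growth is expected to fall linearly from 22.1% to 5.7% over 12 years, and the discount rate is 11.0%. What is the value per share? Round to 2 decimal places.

H-model: P₀ = D₀[(1+g_L) + H(g_S−g_L)]/(r−g_L), with H = 12/2 = 6.
P₀ = 2.30 × [(1+0.057) + 6×(0.221−0.057)] / (0.11−0.057)
   = 2.30 × 2.0410 / 0.053 = 88.5717

CHF 88.57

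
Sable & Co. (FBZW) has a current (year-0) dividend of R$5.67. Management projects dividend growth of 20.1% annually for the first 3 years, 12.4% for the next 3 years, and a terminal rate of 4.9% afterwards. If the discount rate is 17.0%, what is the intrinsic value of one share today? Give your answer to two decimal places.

Three-stage DDM. Project D₁…D_6; terminal Gordon value at t=6 with g = 0.049; discount at r = 0.17.
D_1 = 6.8097
D_2 = 8.1784
D_3 = 9.8223
D_4 = 11.0402
D_5 = 12.4092
D_6 = 13.9480
TV_6 = 14.6314/(0.17−0.049) = 120.9208
P₀ = Σ Dₜ/(1+r)ᵗ + TV_6/(1+r)^6 = 82.0561

R$82.06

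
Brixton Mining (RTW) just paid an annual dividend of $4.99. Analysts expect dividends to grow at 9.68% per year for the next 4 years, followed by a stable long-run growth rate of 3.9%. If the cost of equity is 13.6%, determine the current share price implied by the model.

$64.74

Two-stage DDM. Project D₁…D_4 at 0.0968, terminal growth 0.039, discount at r = 0.136.
D_1 = 5.4730
D_2 = 6.0028
D_3 = 6.5839
D_4 = 7.2212
Terminal value at t=4: TV = D_5/(r−g) = 7.5028/(0.136−0.039) = 77.3489
P₀ = 5.4730/(1+0.136)^1 + 6.0028/(1+0.136)^2 + 6.5839/(1+0.136)^3 + 7.2212/(1+0.136)^4 + 77.3489/(1+0.136)^4 = 64.7417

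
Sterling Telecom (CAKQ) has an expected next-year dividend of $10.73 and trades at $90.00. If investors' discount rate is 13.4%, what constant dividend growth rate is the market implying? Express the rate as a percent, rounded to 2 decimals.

1.48%

From P₀ = D₁/(r − g), the implied growth is g = r − D₁/P₀.
g = 0.134 − 10.73/90.00 = 0.134 − 0.11922 = 0.01478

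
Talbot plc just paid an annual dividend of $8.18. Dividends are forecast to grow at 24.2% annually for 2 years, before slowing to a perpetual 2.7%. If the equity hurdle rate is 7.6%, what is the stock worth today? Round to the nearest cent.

Two-stage DDM. Project D₁…D_2 at 0.242, terminal growth 0.027, discount at r = 0.076.
D_1 = 10.1596
D_2 = 12.6182
Terminal value at t=2: TV = D_3/(r−g) = 12.9589/(0.076−0.027) = 264.4666
P₀ = 10.1596/(1+0.076)^1 + 12.6182/(1+0.076)^2 + 264.4666/(1+0.076)^2 = 248.7670

$248.77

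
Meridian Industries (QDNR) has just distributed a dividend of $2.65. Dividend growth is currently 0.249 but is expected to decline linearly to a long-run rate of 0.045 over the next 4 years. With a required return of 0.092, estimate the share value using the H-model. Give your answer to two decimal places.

$81.92

H-model: P₀ = D₀[(1+g_L) + H(g_S−g_L)]/(r−g_L), with H = 4/2 = 2.
P₀ = 2.65 × [(1+0.045) + 2×(0.249−0.045)] / (0.092−0.045)
   = 2.65 × 1.4530 / 0.047 = 81.9245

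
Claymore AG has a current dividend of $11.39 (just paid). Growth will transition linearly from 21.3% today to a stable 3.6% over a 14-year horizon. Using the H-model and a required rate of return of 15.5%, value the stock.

$217.75

H-model: P₀ = D₀[(1+g_L) + H(g_S−g_L)]/(r−g_L), with H = 14/2 = 7.
P₀ = 11.39 × [(1+0.036) + 7×(0.213−0.036)] / (0.155−0.036)
   = 11.39 × 2.2750 / 0.119 = 217.7500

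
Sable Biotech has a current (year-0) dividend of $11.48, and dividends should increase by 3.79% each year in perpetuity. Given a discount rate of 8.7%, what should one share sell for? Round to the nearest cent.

$242.67

Gordon growth model: P₀ = D₁/(r − g). D₁ = 11.48 × (1 + 0.0379) = 11.9151.
P₀ = 11.9151 / (0.087 − 0.0379) = 11.9151 / 0.0491 = 242.6699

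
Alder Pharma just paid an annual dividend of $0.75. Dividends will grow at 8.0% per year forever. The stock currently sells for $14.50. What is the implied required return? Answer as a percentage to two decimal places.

13.59%

Rearranging the constant-growth DDM: r = D₁/P₀ + g.
D₁ = 0.75 × (1 + 0.08) = 0.8100.
r = 0.8100 / 14.50 + 0.08 = 0.05586 + 0.08 = 0.13586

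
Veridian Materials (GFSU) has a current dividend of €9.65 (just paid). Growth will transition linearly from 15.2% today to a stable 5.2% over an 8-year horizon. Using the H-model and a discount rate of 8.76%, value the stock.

€393.59

H-model: P₀ = D₀[(1+g_L) + H(g_S−g_L)]/(r−g_L), with H = 8/2 = 4.
P₀ = 9.65 × [(1+0.052) + 4×(0.152−0.052)] / (0.0876−0.052)
   = 9.65 × 1.4520 / 0.0356 = 393.5899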